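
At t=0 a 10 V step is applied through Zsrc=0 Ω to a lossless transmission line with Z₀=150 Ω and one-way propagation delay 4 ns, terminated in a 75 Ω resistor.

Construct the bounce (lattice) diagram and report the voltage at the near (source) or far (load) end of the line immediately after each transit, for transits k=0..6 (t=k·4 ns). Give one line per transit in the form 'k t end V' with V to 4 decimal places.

Γ_L=-0.333333, Γ_S=-1.000000; launch V₁=10·150/150=10.000000
k=0 src: V=10.0000
k=1 load: inc=10.000000, refl=10.000000·-0.333333=-3.3333; V=0.000000+10.000000+-3.333333=6.6667
k=2 src: inc=-3.333333, refl=-3.333333·-1.000000=3.3333; V=10.000000+-3.333333+3.333333=10.0000
k=3 load: inc=3.333333, refl=3.333333·-0.333333=-1.1111; V=6.666667+3.333333+-1.111111=8.8889
k=4 src: inc=-1.111111, refl=-1.111111·-1.000000=1.1111; V=10.000000+-1.111111+1.111111=10.0000
k=5 load: inc=1.111111, refl=1.111111·-0.333333=-0.3704; V=8.888889+1.111111+-0.370370=9.6296
k=6 src: inc=-0.370370, refl=-0.370370·-1.000000=0.3704; V=10.000000+-0.370370+0.370370=10.0000

0 0 source 10.0000
1 4 load 6.6667
2 8 source 10.0000
3 12 load 8.8889
4 16 source 10.0000
5 20 load 9.6296
6 24 source 10.0000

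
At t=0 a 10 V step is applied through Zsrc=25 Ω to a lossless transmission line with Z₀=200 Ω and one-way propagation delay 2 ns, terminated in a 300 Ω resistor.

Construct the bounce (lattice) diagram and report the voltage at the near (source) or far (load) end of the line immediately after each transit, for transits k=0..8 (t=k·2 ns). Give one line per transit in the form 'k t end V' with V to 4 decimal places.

Γ_L=0.200000, Γ_S=-0.777778; launch V₁=10·200/225=8.888889
k=0 src: V=8.8889
k=1 load: inc=8.888889, refl=8.888889·0.200000=1.7778; V=0.000000+8.888889+1.777778=10.6667
k=2 src: inc=1.777778, refl=1.777778·-0.777778=-1.3827; V=8.888889+1.777778+-1.382716=9.2840
k=3 load: inc=-1.382716, refl=-1.382716·0.200000=-0.2765; V=10.666667+-1.382716+-0.276543=9.0074
k=4 src: inc=-0.276543, refl=-0.276543·-0.777778=0.2151; V=9.283951+-0.276543+0.215089=9.2225
k=5 load: inc=0.215089, refl=0.215089·0.200000=0.0430; V=9.007407+0.215089+0.043018=9.2655
k=6 src: inc=0.043018, refl=0.043018·-0.777778=-0.0335; V=9.222497+0.043018+-0.033458=9.2321
k=7 load: inc=-0.033458, refl=-0.033458·0.200000=-0.0067; V=9.265514+-0.033458+-0.006692=9.2254
k=8 src: inc=-0.006692, refl=-0.006692·-0.777778=0.0052; V=9.232056+-0.006692+0.005205=9.2306

0 0 source 8.8889
1 2 load 10.6667
2 4 source 9.2840
3 6 load 9.0074
4 8 source 9.2225
5 10 load 9.2655
6 12 source 9.2321
7 14 load 9.2254
8 16 source 9.2306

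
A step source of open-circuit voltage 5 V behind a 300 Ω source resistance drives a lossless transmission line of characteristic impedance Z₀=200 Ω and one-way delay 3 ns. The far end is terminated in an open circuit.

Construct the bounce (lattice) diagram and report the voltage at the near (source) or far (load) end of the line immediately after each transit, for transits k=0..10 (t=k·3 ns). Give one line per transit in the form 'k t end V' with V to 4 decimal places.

0 0 source 2.0000
1 3 load 4.0000
2 6 source 4.4000
3 9 load 4.8000
4 12 source 4.8800
5 15 load 4.9600
6 18 source 4.9760
7 21 load 4.9920
8 24 source 4.9952
9 27 load 4.9984
10 30 source 4.9990

Γ_L=1.000000, Γ_S=0.200000; launch V₁=5·200/500=2.000000
k=0 src: V=2.0000
k=1 load: inc=2.000000, refl=2.000000·1.000000=2.0000; V=0.000000+2.000000+2.000000=4.0000
k=2 src: inc=2.000000, refl=2.000000·0.200000=0.4000; V=2.000000+2.000000+0.400000=4.4000
k=3 load: inc=0.400000, refl=0.400000·1.000000=0.4000; V=4.000000+0.400000+0.400000=4.8000
k=4 src: inc=0.400000, refl=0.400000·0.200000=0.0800; V=4.400000+0.400000+0.080000=4.8800
k=5 load: inc=0.080000, refl=0.080000·1.000000=0.0800; V=4.800000+0.080000+0.080000=4.9600
k=6 src: inc=0.080000, refl=0.080000·0.200000=0.0160; V=4.880000+0.080000+0.016000=4.9760
k=7 load: inc=0.016000, refl=0.016000·1.000000=0.0160; V=4.960000+0.016000+0.016000=4.9920
k=8 src: inc=0.016000, refl=0.016000·0.200000=0.0032; V=4.976000+0.016000+0.003200=4.9952
k=9 load: inc=0.003200, refl=0.003200·1.000000=0.0032; V=4.992000+0.003200+0.003200=4.9984
k=10 src: inc=0.003200, refl=0.003200·0.200000=0.0006; V=4.995200+0.003200+0.000640=4.9990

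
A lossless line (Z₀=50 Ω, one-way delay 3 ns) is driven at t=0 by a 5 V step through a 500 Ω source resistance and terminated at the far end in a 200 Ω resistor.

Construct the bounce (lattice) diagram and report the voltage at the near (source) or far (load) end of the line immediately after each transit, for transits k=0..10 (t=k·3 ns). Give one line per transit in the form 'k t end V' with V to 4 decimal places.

Γ_L=0.600000, Γ_S=0.818182; launch V₁=5·50/550=0.454545
k=0 src: V=0.4545
k=1 load: inc=0.454545, refl=0.454545·0.600000=0.2727; V=0.000000+0.454545+0.272727=0.7273
k=2 src: inc=0.272727, refl=0.272727·0.818182=0.2231; V=0.454545+0.272727+0.223140=0.9504
k=3 load: inc=0.223140, refl=0.223140·0.600000=0.1339; V=0.727273+0.223140+0.133884=1.0843
k=4 src: inc=0.133884, refl=0.133884·0.818182=0.1095; V=0.950413+0.133884+0.109542=1.1938
k=5 load: inc=0.109542, refl=0.109542·0.600000=0.0657; V=1.084298+0.109542+0.065725=1.2596
k=6 src: inc=0.065725, refl=0.065725·0.818182=0.0538; V=1.193839+0.065725+0.053775=1.3133
k=7 load: inc=0.053775, refl=0.053775·0.600000=0.0323; V=1.259564+0.053775+0.032265=1.3456
k=8 src: inc=0.032265, refl=0.032265·0.818182=0.0264; V=1.313339+0.032265+0.026399=1.3720
k=9 load: inc=0.026399, refl=0.026399·0.600000=0.0158; V=1.345604+0.026399+0.015839=1.3878
k=10 src: inc=0.015839, refl=0.015839·0.818182=0.0130; V=1.372003+0.015839+0.012959=1.4008

0 0 source 0.4545
1 3 load 0.7273
2 6 source 0.9504
3 9 load 1.0843
4 12 source 1.1938
5 15 load 1.2596
6 18 source 1.3133
7 21 load 1.3456
8 24 source 1.3720
9 27 load 1.3878
10 30 source 1.4008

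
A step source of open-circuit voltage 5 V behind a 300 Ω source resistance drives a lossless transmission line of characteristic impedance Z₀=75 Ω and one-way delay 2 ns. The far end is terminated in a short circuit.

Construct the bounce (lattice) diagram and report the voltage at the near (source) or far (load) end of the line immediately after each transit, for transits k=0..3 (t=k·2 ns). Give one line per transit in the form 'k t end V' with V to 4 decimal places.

0 0 source 1.0000
1 2 load 0.0000
2 4 source -0.6000
3 6 load 0.0000

Γ_L=-1.000000, Γ_S=0.600000; launch V₁=5·75/375=1.000000
k=0 src: V=1.0000
k=1 load: inc=1.000000, refl=1.000000·-1.000000=-1.0000; V=0.000000+1.000000+-1.000000=0.0000
k=2 src: inc=-1.000000, refl=-1.000000·0.600000=-0.6000; V=1.000000+-1.000000+-0.600000=-0.6000
k=3 load: inc=-0.600000, refl=-0.600000·-1.000000=0.6000; V=0.000000+-0.600000+0.600000=0.0000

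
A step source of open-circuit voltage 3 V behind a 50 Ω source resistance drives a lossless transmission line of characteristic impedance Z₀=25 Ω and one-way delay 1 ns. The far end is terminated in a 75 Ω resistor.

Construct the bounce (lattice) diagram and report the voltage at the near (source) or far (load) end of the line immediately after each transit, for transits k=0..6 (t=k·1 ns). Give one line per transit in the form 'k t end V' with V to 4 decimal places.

0 0 source 1.0000
1 1 load 1.5000
2 2 source 1.6667
3 3 load 1.7500
4 4 source 1.7778
5 5 load 1.7917
6 6 source 1.7963

Γ_L=0.500000, Γ_S=0.333333; launch V₁=3·25/75=1.000000
k=0 src: V=1.0000
k=1 load: inc=1.000000, refl=1.000000·0.500000=0.5000; V=0.000000+1.000000+0.500000=1.5000
k=2 src: inc=0.500000, refl=0.500000·0.333333=0.1667; V=1.000000+0.500000+0.166667=1.6667
k=3 load: inc=0.166667, refl=0.166667·0.500000=0.0833; V=1.500000+0.166667+0.083333=1.7500
k=4 src: inc=0.083333, refl=0.083333·0.333333=0.0278; V=1.666667+0.083333+0.027778=1.7778
k=5 load: inc=0.027778, refl=0.027778·0.500000=0.0139; V=1.750000+0.027778+0.013889=1.7917
k=6 src: inc=0.013889, refl=0.013889·0.333333=0.0046; V=1.777778+0.013889+0.004630=1.7963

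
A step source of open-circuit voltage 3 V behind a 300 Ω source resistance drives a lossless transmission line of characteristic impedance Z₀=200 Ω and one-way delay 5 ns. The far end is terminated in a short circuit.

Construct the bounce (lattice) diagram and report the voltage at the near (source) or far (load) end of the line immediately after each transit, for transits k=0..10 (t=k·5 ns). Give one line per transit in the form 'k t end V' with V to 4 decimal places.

0 0 source 1.2000
1 5 load 0.0000
2 10 source -0.2400
3 15 load 0.0000
4 20 source 0.0480
5 25 load 0.0000
6 30 source -0.0096
7 35 load 0.0000
8 40 source 0.0019
9 45 load 0.0000
10 50 source -0.0004

Γ_L=-1.000000, Γ_S=0.200000; launch V₁=3·200/500=1.200000
k=0 src: V=1.2000
k=1 load: inc=1.200000, refl=1.200000·-1.000000=-1.2000; V=0.000000+1.200000+-1.200000=0.0000
k=2 src: inc=-1.200000, refl=-1.200000·0.200000=-0.2400; V=1.200000+-1.200000+-0.240000=-0.2400
k=3 load: inc=-0.240000, refl=-0.240000·-1.000000=0.2400; V=0.000000+-0.240000+0.240000=0.0000
k=4 src: inc=0.240000, refl=0.240000·0.200000=0.0480; V=-0.240000+0.240000+0.048000=0.0480
k=5 load: inc=0.048000, refl=0.048000·-1.000000=-0.0480; V=0.000000+0.048000+-0.048000=0.0000
k=6 src: inc=-0.048000, refl=-0.048000·0.200000=-0.0096; V=0.048000+-0.048000+-0.009600=-0.0096
k=7 load: inc=-0.009600, refl=-0.009600·-1.000000=0.0096; V=0.000000+-0.009600+0.009600=0.0000
k=8 src: inc=0.009600, refl=0.009600·0.200000=0.0019; V=-0.009600+0.009600+0.001920=0.0019
k=9 load: inc=0.001920, refl=0.001920·-1.000000=-0.0019; V=0.000000+0.001920+-0.001920=0.0000
k=10 src: inc=-0.001920, refl=-0.001920·0.200000=-0.0004; V=0.001920+-0.001920+-0.000384=-0.0004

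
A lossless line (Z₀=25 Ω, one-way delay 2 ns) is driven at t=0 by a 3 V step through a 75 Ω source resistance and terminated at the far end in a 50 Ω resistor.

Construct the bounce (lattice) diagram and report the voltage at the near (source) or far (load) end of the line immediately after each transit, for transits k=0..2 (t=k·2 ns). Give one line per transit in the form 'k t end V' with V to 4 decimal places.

0 0 source 0.7500
1 2 load 1.0000
2 4 source 1.1250

Γ_L=0.333333, Γ_S=0.500000; launch V₁=3·25/100=0.750000
k=0 src: V=0.7500
k=1 load: inc=0.750000, refl=0.750000·0.333333=0.2500; V=0.000000+0.750000+0.250000=1.0000
k=2 src: inc=0.250000, refl=0.250000·0.500000=0.1250; V=0.750000+0.250000+0.125000=1.1250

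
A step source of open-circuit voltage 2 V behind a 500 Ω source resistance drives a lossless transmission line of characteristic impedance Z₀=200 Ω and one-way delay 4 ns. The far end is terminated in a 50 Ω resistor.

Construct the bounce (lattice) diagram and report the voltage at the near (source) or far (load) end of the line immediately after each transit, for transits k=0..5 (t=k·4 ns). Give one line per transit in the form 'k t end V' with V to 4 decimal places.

0 0 source 0.5714
1 4 load 0.2286
2 8 source 0.0816
3 12 load 0.1698
4 16 source 0.2076
5 20 load 0.1849

Γ_L=-0.600000, Γ_S=0.428571; launch V₁=2·200/700=0.571429
k=0 src: V=0.5714
k=1 load: inc=0.571429, refl=0.571429·-0.600000=-0.3429; V=0.000000+0.571429+-0.342857=0.2286
k=2 src: inc=-0.342857, refl=-0.342857·0.428571=-0.1469; V=0.571429+-0.342857+-0.146939=0.0816
k=3 load: inc=-0.146939, refl=-0.146939·-0.600000=0.0882; V=0.228571+-0.146939+0.088163=0.1698
k=4 src: inc=0.088163, refl=0.088163·0.428571=0.0378; V=0.081633+0.088163+0.037784=0.2076
k=5 load: inc=0.037784, refl=0.037784·-0.600000=-0.0227; V=0.169796+0.037784+-0.022671=0.1849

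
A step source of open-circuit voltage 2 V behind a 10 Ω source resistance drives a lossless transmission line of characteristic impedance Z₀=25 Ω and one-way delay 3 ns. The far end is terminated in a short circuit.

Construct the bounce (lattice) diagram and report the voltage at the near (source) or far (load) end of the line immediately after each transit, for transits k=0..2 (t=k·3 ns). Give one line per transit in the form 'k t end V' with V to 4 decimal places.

Γ_L=-1.000000, Γ_S=-0.428571; launch V₁=2·25/35=1.428571
k=0 src: V=1.4286
k=1 load: inc=1.428571, refl=1.428571·-1.000000=-1.4286; V=0.000000+1.428571+-1.428571=0.0000
k=2 src: inc=-1.428571, refl=-1.428571·-0.428571=0.6122; V=1.428571+-1.428571+0.612245=0.6122

0 0 source 1.4286
1 3 load 0.0000
2 6 source 0.6122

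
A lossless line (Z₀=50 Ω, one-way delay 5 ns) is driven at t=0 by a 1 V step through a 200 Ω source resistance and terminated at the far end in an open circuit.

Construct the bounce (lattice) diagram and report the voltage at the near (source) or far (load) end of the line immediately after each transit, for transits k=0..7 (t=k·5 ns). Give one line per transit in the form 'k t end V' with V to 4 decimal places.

Γ_L=1.000000, Γ_S=0.600000; launch V₁=1·50/250=0.200000
k=0 src: V=0.2000
k=1 load: inc=0.200000, refl=0.200000·1.000000=0.2000; V=0.000000+0.200000+0.200000=0.4000
k=2 src: inc=0.200000, refl=0.200000·0.600000=0.1200; V=0.200000+0.200000+0.120000=0.5200
k=3 load: inc=0.120000, refl=0.120000·1.000000=0.1200; V=0.400000+0.120000+0.120000=0.6400
k=4 src: inc=0.120000, refl=0.120000·0.600000=0.0720; V=0.520000+0.120000+0.072000=0.7120
k=5 load: inc=0.072000, refl=0.072000·1.000000=0.0720; V=0.640000+0.072000+0.072000=0.7840
k=6 src: inc=0.072000, refl=0.072000·0.600000=0.0432; V=0.712000+0.072000+0.043200=0.8272
k=7 load: inc=0.043200, refl=0.043200·1.000000=0.0432; V=0.784000+0.043200+0.043200=0.8704

0 0 source 0.2000
1 5 load 0.4000
2 10 source 0.5200
3 15 load 0.6400
4 20 source 0.7120
5 25 load 0.7840
6 30 source 0.8272
7 35 load 0.8704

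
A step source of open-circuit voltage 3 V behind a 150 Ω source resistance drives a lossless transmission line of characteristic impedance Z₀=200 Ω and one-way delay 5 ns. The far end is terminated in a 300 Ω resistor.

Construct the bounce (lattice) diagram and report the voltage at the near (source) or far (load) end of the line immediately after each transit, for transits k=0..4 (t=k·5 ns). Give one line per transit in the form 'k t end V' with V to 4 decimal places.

0 0 source 1.7143
1 5 load 2.0571
2 10 source 2.0082
3 15 load 1.9984
4 20 source 1.9998

Γ_L=0.200000, Γ_S=-0.142857; launch V₁=3·200/350=1.714286
k=0 src: V=1.7143
k=1 load: inc=1.714286, refl=1.714286·0.200000=0.3429; V=0.000000+1.714286+0.342857=2.0571
k=2 src: inc=0.342857, refl=0.342857·-0.142857=-0.0490; V=1.714286+0.342857+-0.048980=2.0082
k=3 load: inc=-0.048980, refl=-0.048980·0.200000=-0.0098; V=2.057143+-0.048980+-0.009796=1.9984
k=4 src: inc=-0.009796, refl=-0.009796·-0.142857=0.0014; V=2.008163+-0.009796+0.001399=1.9998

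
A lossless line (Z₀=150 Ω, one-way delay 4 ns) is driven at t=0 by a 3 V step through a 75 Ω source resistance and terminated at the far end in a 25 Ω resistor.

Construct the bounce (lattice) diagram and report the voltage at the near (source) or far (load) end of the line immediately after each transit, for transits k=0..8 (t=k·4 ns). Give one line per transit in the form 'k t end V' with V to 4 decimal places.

0 0 source 2.0000
1 4 load 0.5714
2 8 source 1.0476
3 12 load 0.7075
4 16 source 0.8209
5 20 load 0.7399
6 24 source 0.7669
7 28 load 0.7476
8 32 source 0.7540

Γ_L=-0.714286, Γ_S=-0.333333; launch V₁=3·150/225=2.000000
k=0 src: V=2.0000
k=1 load: inc=2.000000, refl=2.000000·-0.714286=-1.4286; V=0.000000+2.000000+-1.428571=0.5714
k=2 src: inc=-1.428571, refl=-1.428571·-0.333333=0.4762; V=2.000000+-1.428571+0.476190=1.0476
k=3 load: inc=0.476190, refl=0.476190·-0.714286=-0.3401; V=0.571429+0.476190+-0.340136=0.7075
k=4 src: inc=-0.340136, refl=-0.340136·-0.333333=0.1134; V=1.047619+-0.340136+0.113379=0.8209
k=5 load: inc=0.113379, refl=0.113379·-0.714286=-0.0810; V=0.707483+0.113379+-0.080985=0.7399
k=6 src: inc=-0.080985, refl=-0.080985·-0.333333=0.0270; V=0.820862+-0.080985+0.026995=0.7669
k=7 load: inc=0.026995, refl=0.026995·-0.714286=-0.0193; V=0.739877+0.026995+-0.019282=0.7476
k=8 src: inc=-0.019282, refl=-0.019282·-0.333333=0.0064; V=0.766872+-0.019282+0.006427=0.7540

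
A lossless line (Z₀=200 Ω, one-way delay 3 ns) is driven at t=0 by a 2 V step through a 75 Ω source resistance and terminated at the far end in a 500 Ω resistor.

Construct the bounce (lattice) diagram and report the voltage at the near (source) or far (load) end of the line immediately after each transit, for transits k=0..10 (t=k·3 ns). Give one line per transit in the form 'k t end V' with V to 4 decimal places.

0 0 source 1.4545
1 3 load 2.0779
2 6 source 1.7946
3 9 load 1.6731
4 12 source 1.7283
5 15 load 1.7520
6 18 source 1.7412
7 21 load 1.7366
8 24 source 1.7387
9 27 load 1.7396
10 30 source 1.7392

Γ_L=0.428571, Γ_S=-0.454545; launch V₁=2·200/275=1.454545
k=0 src: V=1.4545
k=1 load: inc=1.454545, refl=1.454545·0.428571=0.6234; V=0.000000+1.454545+0.623377=2.0779
k=2 src: inc=0.623377, refl=0.623377·-0.454545=-0.2834; V=1.454545+0.623377+-0.283353=1.7946
k=3 load: inc=-0.283353, refl=-0.283353·0.428571=-0.1214; V=2.077922+-0.283353+-0.121437=1.6731
k=4 src: inc=-0.121437, refl=-0.121437·-0.454545=0.0552; V=1.794569+-0.121437+0.055199=1.7283
k=5 load: inc=0.055199, refl=0.055199·0.428571=0.0237; V=1.673132+0.055199+0.023657=1.7520
k=6 src: inc=0.023657, refl=0.023657·-0.454545=-0.0108; V=1.728331+0.023657+-0.010753=1.7412
k=7 load: inc=-0.010753, refl=-0.010753·0.428571=-0.0046; V=1.751987+-0.010753+-0.004608=1.7366
k=8 src: inc=-0.004608, refl=-0.004608·-0.454545=0.0021; V=1.741234+-0.004608+0.002095=1.7387
k=9 load: inc=0.002095, refl=0.002095·0.428571=0.0009; V=1.736626+0.002095+0.000898=1.7396
k=10 src: inc=0.000898, refl=0.000898·-0.454545=-0.0004; V=1.738721+0.000898+-0.000408=1.7392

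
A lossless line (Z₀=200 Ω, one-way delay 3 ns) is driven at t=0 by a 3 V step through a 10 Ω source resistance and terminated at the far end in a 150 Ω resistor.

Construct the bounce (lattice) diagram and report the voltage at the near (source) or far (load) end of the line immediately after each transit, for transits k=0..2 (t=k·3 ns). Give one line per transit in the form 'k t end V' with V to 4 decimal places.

0 0 source 2.8571
1 3 load 2.4490
2 6 source 2.8183

Γ_L=-0.142857, Γ_S=-0.904762; launch V₁=3·200/210=2.857143
k=0 src: V=2.8571
k=1 load: inc=2.857143, refl=2.857143·-0.142857=-0.4082; V=0.000000+2.857143+-0.408163=2.4490
k=2 src: inc=-0.408163, refl=-0.408163·-0.904762=0.3693; V=2.857143+-0.408163+0.369291=2.8183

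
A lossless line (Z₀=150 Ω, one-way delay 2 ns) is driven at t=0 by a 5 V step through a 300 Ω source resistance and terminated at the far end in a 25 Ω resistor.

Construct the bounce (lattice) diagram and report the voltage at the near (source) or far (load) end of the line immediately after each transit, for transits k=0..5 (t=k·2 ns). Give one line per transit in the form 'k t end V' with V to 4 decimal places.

0 0 source 1.6667
1 2 load 0.4762
2 4 source 0.0794
3 6 load 0.3628
4 8 source 0.4573
5 10 load 0.3898

Γ_L=-0.714286, Γ_S=0.333333; launch V₁=5·150/450=1.666667
k=0 src: V=1.6667
k=1 load: inc=1.666667, refl=1.666667·-0.714286=-1.1905; V=0.000000+1.666667+-1.190476=0.4762
k=2 src: inc=-1.190476, refl=-1.190476·0.333333=-0.3968; V=1.666667+-1.190476+-0.396825=0.0794
k=3 load: inc=-0.396825, refl=-0.396825·-0.714286=0.2834; V=0.476190+-0.396825+0.283447=0.3628
k=4 src: inc=0.283447, refl=0.283447·0.333333=0.0945; V=0.079365+0.283447+0.094482=0.4573
k=5 load: inc=0.094482, refl=0.094482·-0.714286=-0.0675; V=0.362812+0.094482+-0.067487=0.3898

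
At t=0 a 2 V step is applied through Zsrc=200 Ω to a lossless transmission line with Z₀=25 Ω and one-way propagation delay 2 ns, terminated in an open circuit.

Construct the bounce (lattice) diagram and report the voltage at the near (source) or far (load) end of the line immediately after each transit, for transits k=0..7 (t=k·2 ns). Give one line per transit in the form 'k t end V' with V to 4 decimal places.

Γ_L=1.000000, Γ_S=0.777778; launch V₁=2·25/225=0.222222
k=0 src: V=0.2222
k=1 load: inc=0.222222, refl=0.222222·1.000000=0.2222; V=0.000000+0.222222+0.222222=0.4444
k=2 src: inc=0.222222, refl=0.222222·0.777778=0.1728; V=0.222222+0.222222+0.172840=0.6173
k=3 load: inc=0.172840, refl=0.172840·1.000000=0.1728; V=0.444444+0.172840+0.172840=0.7901
k=4 src: inc=0.172840, refl=0.172840·0.777778=0.1344; V=0.617284+0.172840+0.134431=0.9246
k=5 load: inc=0.134431, refl=0.134431·1.000000=0.1344; V=0.790123+0.134431+0.134431=1.0590
k=6 src: inc=0.134431, refl=0.134431·0.777778=0.1046; V=0.924554+0.134431+0.104557=1.1635
k=7 load: inc=0.104557, refl=0.104557·1.000000=0.1046; V=1.058985+0.104557+0.104557=1.2681

0 0 source 0.2222
1 2 load 0.4444
2 4 source 0.6173
3 6 load 0.7901
4 8 source 0.9246
5 10 load 1.0590
6 12 source 1.1635
7 14 load 1.2681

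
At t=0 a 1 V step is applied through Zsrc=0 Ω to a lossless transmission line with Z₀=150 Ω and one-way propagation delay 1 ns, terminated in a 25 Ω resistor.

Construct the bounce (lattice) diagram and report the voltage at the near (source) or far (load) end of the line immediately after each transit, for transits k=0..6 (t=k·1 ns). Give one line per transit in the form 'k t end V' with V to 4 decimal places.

Γ_L=-0.714286, Γ_S=-1.000000; launch V₁=1·150/150=1.000000
k=0 src: V=1.0000
k=1 load: inc=1.000000, refl=1.000000·-0.714286=-0.7143; V=0.000000+1.000000+-0.714286=0.2857
k=2 src: inc=-0.714286, refl=-0.714286·-1.000000=0.7143; V=1.000000+-0.714286+0.714286=1.0000
k=3 load: inc=0.714286, refl=0.714286·-0.714286=-0.5102; V=0.285714+0.714286+-0.510204=0.4898
k=4 src: inc=-0.510204, refl=-0.510204·-1.000000=0.5102; V=1.000000+-0.510204+0.510204=1.0000
k=5 load: inc=0.510204, refl=0.510204·-0.714286=-0.3644; V=0.489796+0.510204+-0.364431=0.6356
k=6 src: inc=-0.364431, refl=-0.364431·-1.000000=0.3644; V=1.000000+-0.364431+0.364431=1.0000

0 0 source 1.0000
1 1 load 0.2857
2 2 source 1.0000
3 3 load 0.4898
4 4 source 1.0000
5 5 load 0.6356
6 6 source 1.0000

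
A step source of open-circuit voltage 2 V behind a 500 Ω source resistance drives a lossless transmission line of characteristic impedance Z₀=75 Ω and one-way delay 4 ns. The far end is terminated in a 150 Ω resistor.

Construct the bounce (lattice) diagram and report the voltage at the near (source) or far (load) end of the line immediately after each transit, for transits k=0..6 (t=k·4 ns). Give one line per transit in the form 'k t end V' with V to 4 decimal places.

0 0 source 0.2609
1 4 load 0.3478
2 8 source 0.4121
3 12 load 0.4335
4 16 source 0.4494
5 20 load 0.4546
6 24 source 0.4585

Γ_L=0.333333, Γ_S=0.739130; launch V₁=2·75/575=0.260870
k=0 src: V=0.2609
k=1 load: inc=0.260870, refl=0.260870·0.333333=0.0870; V=0.000000+0.260870+0.086957=0.3478
k=2 src: inc=0.086957, refl=0.086957·0.739130=0.0643; V=0.260870+0.086957+0.064272=0.4121
k=3 load: inc=0.064272, refl=0.064272·0.333333=0.0214; V=0.347826+0.064272+0.021424=0.4335
k=4 src: inc=0.021424, refl=0.021424·0.739130=0.0158; V=0.412098+0.021424+0.015835=0.4494
k=5 load: inc=0.015835, refl=0.015835·0.333333=0.0053; V=0.433522+0.015835+0.005278=0.4546
k=6 src: inc=0.005278, refl=0.005278·0.739130=0.0039; V=0.449358+0.005278+0.003901=0.4585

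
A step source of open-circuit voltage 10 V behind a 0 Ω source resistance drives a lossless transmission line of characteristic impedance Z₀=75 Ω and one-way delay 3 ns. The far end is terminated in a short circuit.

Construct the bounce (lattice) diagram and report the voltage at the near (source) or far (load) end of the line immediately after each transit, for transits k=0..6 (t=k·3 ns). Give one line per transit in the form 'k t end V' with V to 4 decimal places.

0 0 source 10.0000
1 3 load 0.0000
2 6 source 10.0000
3 9 load 0.0000
4 12 source 10.0000
5 15 load 0.0000
6 18 source 10.0000

Γ_L=-1.000000, Γ_S=-1.000000; launch V₁=10·75/75=10.000000
k=0 src: V=10.0000
k=1 load: inc=10.000000, refl=10.000000·-1.000000=-10.0000; V=0.000000+10.000000+-10.000000=0.0000
k=2 src: inc=-10.000000, refl=-10.000000·-1.000000=10.0000; V=10.000000+-10.000000+10.000000=10.0000
k=3 load: inc=10.000000, refl=10.000000·-1.000000=-10.0000; V=0.000000+10.000000+-10.000000=0.0000
k=4 src: inc=-10.000000, refl=-10.000000·-1.000000=10.0000; V=10.000000+-10.000000+10.000000=10.0000
k=5 load: inc=10.000000, refl=10.000000·-1.000000=-10.0000; V=0.000000+10.000000+-10.000000=0.0000
k=6 src: inc=-10.000000, refl=-10.000000·-1.000000=10.0000; V=10.000000+-10.000000+10.000000=10.0000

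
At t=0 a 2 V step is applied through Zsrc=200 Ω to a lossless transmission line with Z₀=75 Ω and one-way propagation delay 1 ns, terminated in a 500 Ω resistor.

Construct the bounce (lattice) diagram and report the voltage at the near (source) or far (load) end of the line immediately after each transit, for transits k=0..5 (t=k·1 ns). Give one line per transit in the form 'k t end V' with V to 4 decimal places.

Γ_L=0.739130, Γ_S=0.454545; launch V₁=2·75/275=0.545455
k=0 src: V=0.5455
k=1 load: inc=0.545455, refl=0.545455·0.739130=0.4032; V=0.000000+0.545455+0.403162=0.9486
k=2 src: inc=0.403162, refl=0.403162·0.454545=0.1833; V=0.545455+0.403162+0.183255=1.1319
k=3 load: inc=0.183255, refl=0.183255·0.739130=0.1354; V=0.948617+0.183255+0.135450=1.2673
k=4 src: inc=0.135450, refl=0.135450·0.454545=0.0616; V=1.131872+0.135450+0.061568=1.3289
k=5 load: inc=0.061568, refl=0.061568·0.739130=0.0455; V=1.267322+0.061568+0.045507=1.3744

0 0 source 0.5455
1 1 load 0.9486
2 2 source 1.1319
3 3 load 1.2673
4 4 source 1.3289
5 5 load 1.3744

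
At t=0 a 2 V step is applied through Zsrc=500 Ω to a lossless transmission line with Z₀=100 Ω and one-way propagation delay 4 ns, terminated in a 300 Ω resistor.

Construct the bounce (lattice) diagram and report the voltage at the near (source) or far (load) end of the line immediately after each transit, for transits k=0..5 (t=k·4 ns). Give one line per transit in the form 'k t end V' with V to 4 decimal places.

Γ_L=0.500000, Γ_S=0.666667; launch V₁=2·100/600=0.333333
k=0 src: V=0.3333
k=1 load: inc=0.333333, refl=0.333333·0.500000=0.1667; V=0.000000+0.333333+0.166667=0.5000
k=2 src: inc=0.166667, refl=0.166667·0.666667=0.1111; V=0.333333+0.166667+0.111111=0.6111
k=3 load: inc=0.111111, refl=0.111111·0.500000=0.0556; V=0.500000+0.111111+0.055556=0.6667
k=4 src: inc=0.055556, refl=0.055556·0.666667=0.0370; V=0.611111+0.055556+0.037037=0.7037
k=5 load: inc=0.037037, refl=0.037037·0.500000=0.0185; V=0.666667+0.037037+0.018519=0.7222

0 0 source 0.3333
1 4 load 0.5000
2 8 source 0.6111
3 12 load 0.6667
4 16 source 0.7037
5 20 load 0.7222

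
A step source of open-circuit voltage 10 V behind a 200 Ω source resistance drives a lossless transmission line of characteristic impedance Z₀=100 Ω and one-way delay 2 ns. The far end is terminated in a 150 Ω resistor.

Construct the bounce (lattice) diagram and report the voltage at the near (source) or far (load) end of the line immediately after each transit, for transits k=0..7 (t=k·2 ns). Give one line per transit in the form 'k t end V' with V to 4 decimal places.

0 0 source 3.3333
1 2 load 4.0000
2 4 source 4.2222
3 6 load 4.2667
4 8 source 4.2815
5 10 load 4.2844
6 12 source 4.2854
7 14 load 4.2856

Γ_L=0.200000, Γ_S=0.333333; launch V₁=10·100/300=3.333333
k=0 src: V=3.3333
k=1 load: inc=3.333333, refl=3.333333·0.200000=0.6667; V=0.000000+3.333333+0.666667=4.0000
k=2 src: inc=0.666667, refl=0.666667·0.333333=0.2222; V=3.333333+0.666667+0.222222=4.2222
k=3 load: inc=0.222222, refl=0.222222·0.200000=0.0444; V=4.000000+0.222222+0.044444=4.2667
k=4 src: inc=0.044444, refl=0.044444·0.333333=0.0148; V=4.222222+0.044444+0.014815=4.2815
k=5 load: inc=0.014815, refl=0.014815·0.200000=0.0030; V=4.266667+0.014815+0.002963=4.2844
k=6 src: inc=0.002963, refl=0.002963·0.333333=0.0010; V=4.281481+0.002963+0.000988=4.2854
k=7 load: inc=0.000988, refl=0.000988·0.200000=0.0002; V=4.284444+0.000988+0.000198=4.2856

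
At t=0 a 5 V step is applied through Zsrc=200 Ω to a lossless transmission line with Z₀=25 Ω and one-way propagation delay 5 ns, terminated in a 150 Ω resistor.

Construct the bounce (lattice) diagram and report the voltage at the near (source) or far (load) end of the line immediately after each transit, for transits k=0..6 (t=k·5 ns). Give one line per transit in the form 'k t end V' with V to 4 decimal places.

0 0 source 0.5556
1 5 load 0.9524
2 10 source 1.2610
3 15 load 1.4815
4 20 source 1.6529
5 25 load 1.7754
6 30 source 1.8707

Γ_L=0.714286, Γ_S=0.777778; launch V₁=5·25/225=0.555556
k=0 src: V=0.5556
k=1 load: inc=0.555556, refl=0.555556·0.714286=0.3968; V=0.000000+0.555556+0.396825=0.9524
k=2 src: inc=0.396825, refl=0.396825·0.777778=0.3086; V=0.555556+0.396825+0.308642=1.2610
k=3 load: inc=0.308642, refl=0.308642·0.714286=0.2205; V=0.952381+0.308642+0.220459=1.4815
k=4 src: inc=0.220459, refl=0.220459·0.777778=0.1715; V=1.261023+0.220459+0.171468=1.6529
k=5 load: inc=0.171468, refl=0.171468·0.714286=0.1225; V=1.481481+0.171468+0.122477=1.7754
k=6 src: inc=0.122477, refl=0.122477·0.777778=0.0953; V=1.652949+0.122477+0.095260=1.8707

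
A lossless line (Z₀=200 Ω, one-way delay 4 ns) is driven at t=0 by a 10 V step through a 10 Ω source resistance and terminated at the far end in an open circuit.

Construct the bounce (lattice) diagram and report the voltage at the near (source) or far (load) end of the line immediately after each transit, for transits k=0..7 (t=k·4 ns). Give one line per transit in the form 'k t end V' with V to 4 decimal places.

0 0 source 9.5238
1 4 load 19.0476
2 8 source 10.4308
3 12 load 1.8141
4 16 source 9.6102
5 20 load 17.4063
6 24 source 10.3527
7 28 load 3.2990

Γ_L=1.000000, Γ_S=-0.904762; launch V₁=10·200/210=9.523810
k=0 src: V=9.5238
k=1 load: inc=9.523810, refl=9.523810·1.000000=9.5238; V=0.000000+9.523810+9.523810=19.0476
k=2 src: inc=9.523810, refl=9.523810·-0.904762=-8.6168; V=9.523810+9.523810+-8.616780=10.4308
k=3 load: inc=-8.616780, refl=-8.616780·1.000000=-8.6168; V=19.047619+-8.616780+-8.616780=1.8141
k=4 src: inc=-8.616780, refl=-8.616780·-0.904762=7.7961; V=10.430839+-8.616780+7.796134=9.6102
k=5 load: inc=7.796134, refl=7.796134·1.000000=7.7961; V=1.814059+7.796134+7.796134=17.4063
k=6 src: inc=7.796134, refl=7.796134·-0.904762=-7.0536; V=9.610193+7.796134+-7.053645=10.3527
k=7 load: inc=-7.053645, refl=-7.053645·1.000000=-7.0536; V=17.406328+-7.053645+-7.053645=3.2990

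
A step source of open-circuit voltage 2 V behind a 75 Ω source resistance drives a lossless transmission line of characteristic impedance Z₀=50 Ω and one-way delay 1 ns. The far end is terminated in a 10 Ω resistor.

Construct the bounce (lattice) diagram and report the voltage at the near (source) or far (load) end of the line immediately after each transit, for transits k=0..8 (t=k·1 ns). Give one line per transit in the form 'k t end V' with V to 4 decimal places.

Γ_L=-0.666667, Γ_S=0.200000; launch V₁=2·50/125=0.800000
k=0 src: V=0.8000
k=1 load: inc=0.800000, refl=0.800000·-0.666667=-0.5333; V=0.000000+0.800000+-0.533333=0.2667
k=2 src: inc=-0.533333, refl=-0.533333·0.200000=-0.1067; V=0.800000+-0.533333+-0.106667=0.1600
k=3 load: inc=-0.106667, refl=-0.106667·-0.666667=0.0711; V=0.266667+-0.106667+0.071111=0.2311
k=4 src: inc=0.071111, refl=0.071111·0.200000=0.0142; V=0.160000+0.071111+0.014222=0.2453
k=5 load: inc=0.014222, refl=0.014222·-0.666667=-0.0095; V=0.231111+0.014222+-0.009481=0.2359
k=6 src: inc=-0.009481, refl=-0.009481·0.200000=-0.0019; V=0.245333+-0.009481+-0.001896=0.2340
k=7 load: inc=-0.001896, refl=-0.001896·-0.666667=0.0013; V=0.235852+-0.001896+0.001264=0.2352
k=8 src: inc=0.001264, refl=0.001264·0.200000=0.0003; V=0.233956+0.001264+0.000253=0.2355

0 0 source 0.8000
1 1 load 0.2667
2 2 source 0.1600
3 3 load 0.2311
4 4 source 0.2453
5 5 load 0.2359
6 6 source 0.2340
7 7 load 0.2352
8 8 source 0.2355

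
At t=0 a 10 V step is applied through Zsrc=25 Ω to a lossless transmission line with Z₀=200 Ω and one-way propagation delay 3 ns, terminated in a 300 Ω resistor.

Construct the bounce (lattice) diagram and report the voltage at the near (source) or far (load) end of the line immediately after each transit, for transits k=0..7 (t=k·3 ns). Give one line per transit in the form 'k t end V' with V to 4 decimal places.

0 0 source 8.8889
1 3 load 10.6667
2 6 source 9.2840
3 9 load 9.0074
4 12 source 9.2225
5 15 load 9.2655
6 18 source 9.2321
7 21 load 9.2254

Γ_L=0.200000, Γ_S=-0.777778; launch V₁=10·200/225=8.888889
k=0 src: V=8.8889
k=1 load: inc=8.888889, refl=8.888889·0.200000=1.7778; V=0.000000+8.888889+1.777778=10.6667
k=2 src: inc=1.777778, refl=1.777778·-0.777778=-1.3827; V=8.888889+1.777778+-1.382716=9.2840
k=3 load: inc=-1.382716, refl=-1.382716·0.200000=-0.2765; V=10.666667+-1.382716+-0.276543=9.0074
k=4 src: inc=-0.276543, refl=-0.276543·-0.777778=0.2151; V=9.283951+-0.276543+0.215089=9.2225
k=5 load: inc=0.215089, refl=0.215089·0.200000=0.0430; V=9.007407+0.215089+0.043018=9.2655
k=6 src: inc=0.043018, refl=0.043018·-0.777778=-0.0335; V=9.222497+0.043018+-0.033458=9.2321
k=7 load: inc=-0.033458, refl=-0.033458·0.200000=-0.0067; V=9.265514+-0.033458+-0.006692=9.2254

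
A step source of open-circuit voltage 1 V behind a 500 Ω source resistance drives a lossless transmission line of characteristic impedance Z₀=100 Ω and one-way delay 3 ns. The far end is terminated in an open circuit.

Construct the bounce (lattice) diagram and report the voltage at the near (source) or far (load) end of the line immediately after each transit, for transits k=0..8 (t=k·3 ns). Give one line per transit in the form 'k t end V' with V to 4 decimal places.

Γ_L=1.000000, Γ_S=0.666667; launch V₁=1·100/600=0.166667
k=0 src: V=0.1667
k=1 load: inc=0.166667, refl=0.166667·1.000000=0.1667; V=0.000000+0.166667+0.166667=0.3333
k=2 src: inc=0.166667, refl=0.166667·0.666667=0.1111; V=0.166667+0.166667+0.111111=0.4444
k=3 load: inc=0.111111, refl=0.111111·1.000000=0.1111; V=0.333333+0.111111+0.111111=0.5556
k=4 src: inc=0.111111, refl=0.111111·0.666667=0.0741; V=0.444444+0.111111+0.074074=0.6296
k=5 load: inc=0.074074, refl=0.074074·1.000000=0.0741; V=0.555556+0.074074+0.074074=0.7037
k=6 src: inc=0.074074, refl=0.074074·0.666667=0.0494; V=0.629630+0.074074+0.049383=0.7531
k=7 load: inc=0.049383, refl=0.049383·1.000000=0.0494; V=0.703704+0.049383+0.049383=0.8025
k=8 src: inc=0.049383, refl=0.049383·0.666667=0.0329; V=0.753086+0.049383+0.032922=0.8354

0 0 source 0.1667
1 3 load 0.3333
2 6 source 0.4444
3 9 load 0.5556
4 12 source 0.6296
5 15 load 0.7037
6 18 source 0.7531
7 21 load 0.8025
8 24 source 0.8354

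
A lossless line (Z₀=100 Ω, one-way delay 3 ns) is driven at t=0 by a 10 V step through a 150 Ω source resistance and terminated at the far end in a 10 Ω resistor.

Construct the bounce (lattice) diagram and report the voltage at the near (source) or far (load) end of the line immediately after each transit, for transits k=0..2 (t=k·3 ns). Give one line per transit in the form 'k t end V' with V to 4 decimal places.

0 0 source 4.0000
1 3 load 0.7273
2 6 source 0.0727

Γ_L=-0.818182, Γ_S=0.200000; launch V₁=10·100/250=4.000000
k=0 src: V=4.0000
k=1 load: inc=4.000000, refl=4.000000·-0.818182=-3.2727; V=0.000000+4.000000+-3.272727=0.7273
k=2 src: inc=-3.272727, refl=-3.272727·0.200000=-0.6545; V=4.000000+-3.272727+-0.654545=0.0727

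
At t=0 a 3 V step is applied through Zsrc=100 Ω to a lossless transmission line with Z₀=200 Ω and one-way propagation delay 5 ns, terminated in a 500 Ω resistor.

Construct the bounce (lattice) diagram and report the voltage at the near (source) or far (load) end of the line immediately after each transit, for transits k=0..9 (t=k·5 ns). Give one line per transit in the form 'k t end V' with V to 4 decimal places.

0 0 source 2.0000
1 5 load 2.8571
2 10 source 2.5714
3 15 load 2.4490
4 20 source 2.4898
5 25 load 2.5073
6 30 source 2.5015
7 35 load 2.4990
8 40 source 2.4998
9 45 load 2.5001

Γ_L=0.428571, Γ_S=-0.333333; launch V₁=3·200/300=2.000000
k=0 src: V=2.0000
k=1 load: inc=2.000000, refl=2.000000·0.428571=0.8571; V=0.000000+2.000000+0.857143=2.8571
k=2 src: inc=0.857143, refl=0.857143·-0.333333=-0.2857; V=2.000000+0.857143+-0.285714=2.5714
k=3 load: inc=-0.285714, refl=-0.285714·0.428571=-0.1224; V=2.857143+-0.285714+-0.122449=2.4490
k=4 src: inc=-0.122449, refl=-0.122449·-0.333333=0.0408; V=2.571429+-0.122449+0.040816=2.4898
k=5 load: inc=0.040816, refl=0.040816·0.428571=0.0175; V=2.448980+0.040816+0.017493=2.5073
k=6 src: inc=0.017493, refl=0.017493·-0.333333=-0.0058; V=2.489796+0.017493+-0.005831=2.5015
k=7 load: inc=-0.005831, refl=-0.005831·0.428571=-0.0025; V=2.507289+-0.005831+-0.002499=2.4990
k=8 src: inc=-0.002499, refl=-0.002499·-0.333333=0.0008; V=2.501458+-0.002499+0.000833=2.4998
k=9 load: inc=0.000833, refl=0.000833·0.428571=0.0004; V=2.498959+0.000833+0.000357=2.5001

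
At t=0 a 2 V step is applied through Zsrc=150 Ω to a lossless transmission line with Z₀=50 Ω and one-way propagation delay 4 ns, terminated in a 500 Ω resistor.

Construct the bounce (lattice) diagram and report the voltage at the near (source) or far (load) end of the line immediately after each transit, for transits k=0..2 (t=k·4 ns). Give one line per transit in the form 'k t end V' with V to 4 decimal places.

0 0 source 0.5000
1 4 load 0.9091
2 8 source 1.1136

Γ_L=0.818182, Γ_S=0.500000; launch V₁=2·50/200=0.500000
k=0 src: V=0.5000
k=1 load: inc=0.500000, refl=0.500000·0.818182=0.4091; V=0.000000+0.500000+0.409091=0.9091
k=2 src: inc=0.409091, refl=0.409091·0.500000=0.2045; V=0.500000+0.409091+0.204545=1.1136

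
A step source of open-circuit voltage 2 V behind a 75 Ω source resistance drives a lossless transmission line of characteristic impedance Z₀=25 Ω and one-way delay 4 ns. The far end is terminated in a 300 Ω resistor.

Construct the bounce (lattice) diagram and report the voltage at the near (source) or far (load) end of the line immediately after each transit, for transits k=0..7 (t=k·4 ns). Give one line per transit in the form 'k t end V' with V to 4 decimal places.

Γ_L=0.846154, Γ_S=0.500000; launch V₁=2·25/100=0.500000
k=0 src: V=0.5000
k=1 load: inc=0.500000, refl=0.500000·0.846154=0.4231; V=0.000000+0.500000+0.423077=0.9231
k=2 src: inc=0.423077, refl=0.423077·0.500000=0.2115; V=0.500000+0.423077+0.211538=1.1346
k=3 load: inc=0.211538, refl=0.211538·0.846154=0.1790; V=0.923077+0.211538+0.178994=1.3136
k=4 src: inc=0.178994, refl=0.178994·0.500000=0.0895; V=1.134615+0.178994+0.089497=1.4031
k=5 load: inc=0.089497, refl=0.089497·0.846154=0.0757; V=1.313609+0.089497+0.075728=1.4788
k=6 src: inc=0.075728, refl=0.075728·0.500000=0.0379; V=1.403107+0.075728+0.037864=1.5167
k=7 load: inc=0.037864, refl=0.037864·0.846154=0.0320; V=1.478835+0.037864+0.032039=1.5487

0 0 source 0.5000
1 4 load 0.9231
2 8 source 1.1346
3 12 load 1.3136
4 16 source 1.4031
5 20 load 1.4788
6 24 source 1.5167
7 28 load 1.5487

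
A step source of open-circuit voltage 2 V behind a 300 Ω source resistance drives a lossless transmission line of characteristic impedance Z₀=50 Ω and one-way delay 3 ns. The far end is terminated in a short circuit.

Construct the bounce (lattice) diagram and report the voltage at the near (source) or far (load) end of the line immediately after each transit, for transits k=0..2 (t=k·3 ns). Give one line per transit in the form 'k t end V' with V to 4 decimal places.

0 0 source 0.2857
1 3 load 0.0000
2 6 source -0.2041

Γ_L=-1.000000, Γ_S=0.714286; launch V₁=2·50/350=0.285714
k=0 src: V=0.2857
k=1 load: inc=0.285714, refl=0.285714·-1.000000=-0.2857; V=0.000000+0.285714+-0.285714=0.0000
k=2 src: inc=-0.285714, refl=-0.285714·0.714286=-0.2041; V=0.285714+-0.285714+-0.204082=-0.2041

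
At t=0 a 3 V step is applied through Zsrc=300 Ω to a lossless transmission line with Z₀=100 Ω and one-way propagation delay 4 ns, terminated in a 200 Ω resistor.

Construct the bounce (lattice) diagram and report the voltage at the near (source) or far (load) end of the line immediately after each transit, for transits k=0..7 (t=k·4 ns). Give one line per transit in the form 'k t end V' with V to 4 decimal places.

0 0 source 0.7500
1 4 load 1.0000
2 8 source 1.1250
3 12 load 1.1667
4 16 source 1.1875
5 20 load 1.1944
6 24 source 1.1979
7 28 load 1.1991

Γ_L=0.333333, Γ_S=0.500000; launch V₁=3·100/400=0.750000
k=0 src: V=0.7500
k=1 load: inc=0.750000, refl=0.750000·0.333333=0.2500; V=0.000000+0.750000+0.250000=1.0000
k=2 src: inc=0.250000, refl=0.250000·0.500000=0.1250; V=0.750000+0.250000+0.125000=1.1250
k=3 load: inc=0.125000, refl=0.125000·0.333333=0.0417; V=1.000000+0.125000+0.041667=1.1667
k=4 src: inc=0.041667, refl=0.041667·0.500000=0.0208; V=1.125000+0.041667+0.020833=1.1875
k=5 load: inc=0.020833, refl=0.020833·0.333333=0.0069; V=1.166667+0.020833+0.006944=1.1944
k=6 src: inc=0.006944, refl=0.006944·0.500000=0.0035; V=1.187500+0.006944+0.003472=1.1979
k=7 load: inc=0.003472, refl=0.003472·0.333333=0.0012; V=1.194444+0.003472+0.001157=1.1991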